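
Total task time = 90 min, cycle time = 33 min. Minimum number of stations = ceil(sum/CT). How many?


Formula: N_min = ceil(Sum of Task Times / Cycle Time)
N_min = ceil(90 min / 33 min) = ceil(2.7273)
N_min = 3 stations

3


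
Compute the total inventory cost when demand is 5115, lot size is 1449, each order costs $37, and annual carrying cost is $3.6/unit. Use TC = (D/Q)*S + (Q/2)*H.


TC = 5115/1449 * 37 + 1449/2 * 3.6

$2738.81


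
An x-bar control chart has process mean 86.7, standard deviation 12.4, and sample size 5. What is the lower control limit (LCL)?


LCL = 86.7 - 3 * 12.4 / sqrt(5)

70.06


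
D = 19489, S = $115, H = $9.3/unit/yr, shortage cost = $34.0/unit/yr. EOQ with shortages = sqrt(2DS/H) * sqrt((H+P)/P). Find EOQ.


Formula: EOQ* = sqrt(2DS/H) * sqrt((H+P)/P)
Base EOQ = sqrt(2*19489*115/9.3) = 694.25 units
Correction = sqrt((9.3+34.0)/34.0) = 1.12851
EOQ* = 694.25 * 1.12851 = 783.5 units

783.5 units


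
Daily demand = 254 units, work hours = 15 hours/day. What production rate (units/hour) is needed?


Formula: Production Rate = Daily Demand / Available Hours
Rate = 254 units/day / 15 hours/day
Rate = 16.9 units/hour

16.9 units/hour


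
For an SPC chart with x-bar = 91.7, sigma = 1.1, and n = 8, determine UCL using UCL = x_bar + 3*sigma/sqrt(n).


UCL = 91.7 + 3 * 1.1 / sqrt(8)

92.87


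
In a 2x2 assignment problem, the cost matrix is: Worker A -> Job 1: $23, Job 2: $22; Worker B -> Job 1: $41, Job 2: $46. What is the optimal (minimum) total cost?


Option 1: A->1 + B->2 = $23 + $46 = $69
Option 2: A->2 + B->1 = $22 + $41 = $63
Min cost = min($69, $63) = $63

$63


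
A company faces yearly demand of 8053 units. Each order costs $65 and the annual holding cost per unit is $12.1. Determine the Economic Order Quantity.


Formula: EOQ = sqrt(2 * D * S / H)
Numerator: 2 * 8053 * 65 = 1046890
2DS/H = 1046890 / 12.1 = 86519.8
EOQ = sqrt(86519.8) = 294.1 units

294.1 units


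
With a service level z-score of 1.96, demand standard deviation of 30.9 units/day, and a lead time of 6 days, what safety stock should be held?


Formula: SS = z * sigma_d * sqrt(LT)
sqrt(LT) = sqrt(6) = 2.4495
SS = 1.96 * 30.9 * 2.4495
SS = 148.4 units

148.4 units


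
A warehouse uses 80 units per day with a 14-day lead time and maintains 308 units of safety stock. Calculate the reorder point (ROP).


Formula: ROP = (Daily Demand * Lead Time) + Safety Stock
Demand during lead time = 80 * 14 = 1120 units
ROP = 1120 + 308 = 1428 units

1428 units


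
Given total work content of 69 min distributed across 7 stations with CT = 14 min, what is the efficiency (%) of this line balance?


Formula: Efficiency = Sum of Task Times / (N_stations * CT) * 100
Total station capacity = 7 stations * 14 min = 98 min
Efficiency = 69 / 98 * 100 = 70.4%

70.4%


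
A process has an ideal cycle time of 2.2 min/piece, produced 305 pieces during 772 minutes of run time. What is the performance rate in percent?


Formula: Performance = (Ideal CT * Total Count) / Run Time * 100
Ideal output time = 2.2 * 305 = 671.0 min
Performance = 671.0 / 772 * 100 = 86.9%

86.9%


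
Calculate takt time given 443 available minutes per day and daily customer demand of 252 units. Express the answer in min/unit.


Formula: Takt Time = Available Production Time / Customer Demand
Takt = 443 min/day / 252 units/day
Takt = 1.76 min/unit

1.76 min/unit


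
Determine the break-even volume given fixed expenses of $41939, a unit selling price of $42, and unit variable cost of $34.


Formula: BEQ = Fixed Costs / (Price - Variable Cost)
Contribution margin = $42 - $34 = $8/unit
BEQ = ceil($41939 / $8/unit) = ceil(5242.38) = 5243 units

5243 units


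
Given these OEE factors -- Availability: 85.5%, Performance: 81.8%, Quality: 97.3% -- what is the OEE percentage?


Formula: OEE = Availability * Performance * Quality / 10000
A * P = 85.5% * 81.8% / 100 = 69.94%
OEE = 69.94% * 97.3% / 100 = 68.1%

68.1%


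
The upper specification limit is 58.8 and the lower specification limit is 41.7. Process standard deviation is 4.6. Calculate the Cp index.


Cp = (58.8 - 41.7) / (6 * 4.6)

0.62


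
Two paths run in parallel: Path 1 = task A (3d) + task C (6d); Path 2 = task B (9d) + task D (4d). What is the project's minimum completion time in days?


Path 1 = 3 + 6 = 9 days
Path 2 = 9 + 4 = 13 days
Duration = max(9, 13) = 13 days

13 days


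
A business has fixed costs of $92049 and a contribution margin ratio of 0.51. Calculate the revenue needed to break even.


Formula: BER = Fixed Costs / Contribution Margin Ratio
BER = $92049 / 0.51
BER = $180488.24 (to the nearest cent)

$180488.24


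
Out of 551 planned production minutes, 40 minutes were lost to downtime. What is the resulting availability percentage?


Formula: Availability = (Planned Time - Downtime) / Planned Time * 100
Uptime = 551 - 40 = 511 min
Availability = 511 / 551 * 100 = 92.7%

92.7%


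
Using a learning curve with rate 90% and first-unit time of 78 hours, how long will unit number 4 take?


Formula: T_n = T_1 * (learning_rate)^(log2(n)) where learning_rate = rate/100
Doublings = log2(4) = 2
T_n = 78 * 0.9^2
T_n = 78 * 0.81 = 63.2 hours

63.2 hours


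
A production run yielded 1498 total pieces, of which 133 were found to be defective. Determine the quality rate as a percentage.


Formula: Quality Rate = Good Pieces / Total Pieces * 100
Good pieces = 1498 - 133 = 1365
QR = 1365 / 1498 * 100 = 91.1%

91.1%


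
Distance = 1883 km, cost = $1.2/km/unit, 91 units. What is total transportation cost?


TC = dist * cost * units = 1883 * 1.2 * 91 = $205623.60

$205623.60


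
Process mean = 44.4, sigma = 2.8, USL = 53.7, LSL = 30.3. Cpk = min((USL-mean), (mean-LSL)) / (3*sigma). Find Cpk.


Cpu = (53.7 - 44.4) / (3 * 2.8) = 1.11
Cpl = (44.4 - 30.3) / (3 * 2.8) = 1.68
Cpk = min(1.11, 1.68) = 1.11

1.11


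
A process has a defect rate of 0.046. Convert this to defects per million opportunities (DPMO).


DPMO = defect_rate * 1000000 = 0.046 * 1000000

46000


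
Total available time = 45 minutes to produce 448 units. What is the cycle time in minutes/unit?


Formula: CT = Available Time / Number of Units
CT = 45 min / 448 units
CT = 0.1 min/unit

0.1 min/unit


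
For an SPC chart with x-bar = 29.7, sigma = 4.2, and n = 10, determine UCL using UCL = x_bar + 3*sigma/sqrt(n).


UCL = 29.7 + 3 * 4.2 / sqrt(10)

33.68


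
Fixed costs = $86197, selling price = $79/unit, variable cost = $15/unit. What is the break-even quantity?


Formula: BEQ = Fixed Costs / (Price - Variable Cost)
Contribution margin = $79 - $15 = $64/unit
BEQ = ceil($86197 / $64/unit) = ceil(1346.83) = 1347 units

1347 units


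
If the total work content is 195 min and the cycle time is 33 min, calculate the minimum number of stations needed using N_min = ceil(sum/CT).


Formula: N_min = ceil(Sum of Task Times / Cycle Time)
N_min = ceil(195 min / 33 min) = ceil(5.9091)
N_min = 6 stations

6


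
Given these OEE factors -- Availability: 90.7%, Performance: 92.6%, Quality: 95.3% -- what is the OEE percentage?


Formula: OEE = Availability * Performance * Quality / 10000
A * P = 90.7% * 92.6% / 100 = 83.99%
OEE = 83.99% * 95.3% / 100 = 80.0%

80.0%


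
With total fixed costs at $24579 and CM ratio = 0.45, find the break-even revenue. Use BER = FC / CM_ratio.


Formula: BER = Fixed Costs / Contribution Margin Ratio
BER = $24579 / 0.45
BER = $54620.00 (to the nearest cent)

$54620.00


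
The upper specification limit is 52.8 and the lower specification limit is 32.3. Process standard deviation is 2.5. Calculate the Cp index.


Cp = (52.8 - 32.3) / (6 * 2.5)

1.37


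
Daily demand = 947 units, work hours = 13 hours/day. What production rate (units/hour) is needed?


Formula: Production Rate = Daily Demand / Available Hours
Rate = 947 units/day / 13 hours/day
Rate = 72.8 units/hour

72.8 units/hour


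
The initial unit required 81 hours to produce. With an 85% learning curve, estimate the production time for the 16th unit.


Formula: T_n = T_1 * (learning_rate)^(log2(n)) where learning_rate = rate/100
Doublings = log2(16) = 4
T_n = 81 * 0.85^4
T_n = 81 * 0.522 = 42.3 hours

42.3 hours


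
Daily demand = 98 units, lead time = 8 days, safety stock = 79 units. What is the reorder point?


Formula: ROP = (Daily Demand * Lead Time) + Safety Stock
Demand during lead time = 98 * 8 = 784 units
ROP = 784 + 79 = 863 units

863 units


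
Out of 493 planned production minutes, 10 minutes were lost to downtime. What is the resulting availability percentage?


Formula: Availability = (Planned Time - Downtime) / Planned Time * 100
Uptime = 493 - 10 = 483 min
Availability = 483 / 493 * 100 = 98.0%

98.0%


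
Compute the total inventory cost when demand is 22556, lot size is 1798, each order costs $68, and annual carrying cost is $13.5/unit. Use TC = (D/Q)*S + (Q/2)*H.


TC = 22556/1798 * 68 + 1798/2 * 13.5

$12989.56


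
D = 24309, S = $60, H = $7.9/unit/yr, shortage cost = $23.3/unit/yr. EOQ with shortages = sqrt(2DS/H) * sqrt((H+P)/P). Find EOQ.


Formula: EOQ* = sqrt(2DS/H) * sqrt((H+P)/P)
Base EOQ = sqrt(2*24309*60/7.9) = 607.66 units
Correction = sqrt((7.9+23.3)/23.3) = 1.15718
EOQ* = 607.66 * 1.15718 = 703.2 units

703.2 units


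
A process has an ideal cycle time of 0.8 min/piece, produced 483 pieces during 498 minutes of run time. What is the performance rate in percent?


Formula: Performance = (Ideal CT * Total Count) / Run Time * 100
Ideal output time = 0.8 * 483 = 386.4 min
Performance = 386.4 / 498 * 100 = 77.6%

77.6%


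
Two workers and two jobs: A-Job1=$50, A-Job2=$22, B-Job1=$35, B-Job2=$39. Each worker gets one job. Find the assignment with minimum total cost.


Option 1: A->1 + B->2 = $50 + $39 = $89
Option 2: A->2 + B->1 = $22 + $35 = $57
Min cost = min($89, $57) = $57

$57


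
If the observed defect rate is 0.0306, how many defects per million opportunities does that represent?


DPMO = defect_rate * 1000000 = 0.0306 * 1000000

30600


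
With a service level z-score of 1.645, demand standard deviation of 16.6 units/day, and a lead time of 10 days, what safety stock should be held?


Formula: SS = z * sigma_d * sqrt(LT)
sqrt(LT) = sqrt(10) = 3.1623
SS = 1.645 * 16.6 * 3.1623
SS = 86.4 units

86.4 units


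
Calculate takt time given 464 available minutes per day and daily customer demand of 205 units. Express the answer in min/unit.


Formula: Takt Time = Available Production Time / Customer Demand
Takt = 464 min/day / 205 units/day
Takt = 2.26 min/unit

2.26 min/unit


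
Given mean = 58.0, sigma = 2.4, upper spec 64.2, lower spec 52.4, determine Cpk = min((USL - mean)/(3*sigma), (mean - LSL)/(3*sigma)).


Cpu = (64.2 - 58.0) / (3 * 2.4) = 0.86
Cpl = (58.0 - 52.4) / (3 * 2.4) = 0.78
Cpk = min(0.86, 0.78) = 0.78

0.78


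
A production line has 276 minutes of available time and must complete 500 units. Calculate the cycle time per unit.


Formula: CT = Available Time / Number of Units
CT = 276 min / 500 units
CT = 0.55 min/unit

0.55 min/unit


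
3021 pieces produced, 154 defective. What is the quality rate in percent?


Formula: Quality Rate = Good Pieces / Total Pieces * 100
Good pieces = 3021 - 154 = 2867
QR = 2867 / 3021 * 100 = 94.9%

94.9%


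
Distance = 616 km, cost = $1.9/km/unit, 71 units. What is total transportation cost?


TC = dist * cost * units = 616 * 1.9 * 71 = $83098.40

$83098.40


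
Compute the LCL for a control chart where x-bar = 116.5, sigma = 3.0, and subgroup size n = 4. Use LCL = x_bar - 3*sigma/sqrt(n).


LCL = 116.5 - 3 * 3.0 / sqrt(4)

112.0


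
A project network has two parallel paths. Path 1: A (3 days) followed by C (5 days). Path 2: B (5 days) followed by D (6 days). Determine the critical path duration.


Path 1 = 3 + 5 = 8 days
Path 2 = 5 + 6 = 11 days
Duration = max(8, 11) = 11 days

11 days


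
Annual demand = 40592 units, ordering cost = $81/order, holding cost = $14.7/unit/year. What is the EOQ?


Formula: EOQ = sqrt(2 * D * S / H)
Numerator: 2 * 40592 * 81 = 6575904
2DS/H = 6575904 / 14.7 = 447340.4
EOQ = sqrt(447340.4) = 668.8 units

668.8 units


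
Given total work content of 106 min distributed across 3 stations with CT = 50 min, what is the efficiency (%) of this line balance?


Formula: Efficiency = Sum of Task Times / (N_stations * CT) * 100
Total station capacity = 3 stations * 50 min = 150 min
Efficiency = 106 / 150 * 100 = 70.7%

70.7%


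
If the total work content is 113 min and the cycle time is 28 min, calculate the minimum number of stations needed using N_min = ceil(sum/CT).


Formula: N_min = ceil(Sum of Task Times / Cycle Time)
N_min = ceil(113 min / 28 min) = ceil(4.0357)
N_min = 5 stations

5


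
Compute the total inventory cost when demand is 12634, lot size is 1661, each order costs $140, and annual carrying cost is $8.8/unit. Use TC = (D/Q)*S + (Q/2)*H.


TC = 12634/1661 * 140 + 1661/2 * 8.8

$8373.28


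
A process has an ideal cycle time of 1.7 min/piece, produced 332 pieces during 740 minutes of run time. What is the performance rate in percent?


Formula: Performance = (Ideal CT * Total Count) / Run Time * 100
Ideal output time = 1.7 * 332 = 564.4 min
Performance = 564.4 / 740 * 100 = 76.3%

76.3%


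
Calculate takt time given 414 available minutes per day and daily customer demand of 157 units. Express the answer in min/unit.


Formula: Takt Time = Available Production Time / Customer Demand
Takt = 414 min/day / 157 units/day
Takt = 2.64 min/unit

2.64 min/unit


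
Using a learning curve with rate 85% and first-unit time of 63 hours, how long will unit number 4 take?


Formula: T_n = T_1 * (learning_rate)^(log2(n)) where learning_rate = rate/100
Doublings = log2(4) = 2
T_n = 63 * 0.85^2
T_n = 63 * 0.7225 = 45.5 hours

45.5 hours


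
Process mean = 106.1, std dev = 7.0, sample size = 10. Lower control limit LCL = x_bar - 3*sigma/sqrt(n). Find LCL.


LCL = 106.1 - 3 * 7.0 / sqrt(10)

99.46


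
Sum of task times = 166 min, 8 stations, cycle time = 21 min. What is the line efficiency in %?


Formula: Efficiency = Sum of Task Times / (N_stations * CT) * 100
Total station capacity = 8 stations * 21 min = 168 min
Efficiency = 166 / 168 * 100 = 98.8%

98.8%


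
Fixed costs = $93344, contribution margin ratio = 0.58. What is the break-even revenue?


Formula: BER = Fixed Costs / Contribution Margin Ratio
BER = $93344 / 0.58
BER = $160937.93 (to the nearest cent)

$160937.93


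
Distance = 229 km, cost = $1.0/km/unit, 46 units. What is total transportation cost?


TC = dist * cost * units = 229 * 1.0 * 46 = $10534.00

$10534.00


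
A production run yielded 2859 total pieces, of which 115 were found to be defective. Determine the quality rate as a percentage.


Formula: Quality Rate = Good Pieces / Total Pieces * 100
Good pieces = 2859 - 115 = 2744
QR = 2744 / 2859 * 100 = 96.0%

96.0%


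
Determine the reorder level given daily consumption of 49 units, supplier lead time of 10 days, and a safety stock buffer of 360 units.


Formula: ROP = (Daily Demand * Lead Time) + Safety Stock
Demand during lead time = 49 * 10 = 490 units
ROP = 490 + 360 = 850 units

850 units


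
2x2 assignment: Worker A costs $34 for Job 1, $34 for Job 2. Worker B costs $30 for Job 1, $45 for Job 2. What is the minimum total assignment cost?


Option 1: A->1 + B->2 = $34 + $45 = $79
Option 2: A->2 + B->1 = $34 + $30 = $64
Min cost = min($79, $64) = $64

$64


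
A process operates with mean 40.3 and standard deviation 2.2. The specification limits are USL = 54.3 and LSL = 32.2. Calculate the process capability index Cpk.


Cpu = (54.3 - 40.3) / (3 * 2.2) = 2.12
Cpl = (40.3 - 32.2) / (3 * 2.2) = 1.23
Cpk = min(2.12, 1.23) = 1.23

1.23


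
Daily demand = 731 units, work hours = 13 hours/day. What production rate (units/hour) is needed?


Formula: Production Rate = Daily Demand / Available Hours
Rate = 731 units/day / 13 hours/day
Rate = 56.2 units/hour

56.2 units/hour


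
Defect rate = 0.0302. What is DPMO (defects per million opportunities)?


DPMO = defect_rate * 1000000 = 0.0302 * 1000000

30200


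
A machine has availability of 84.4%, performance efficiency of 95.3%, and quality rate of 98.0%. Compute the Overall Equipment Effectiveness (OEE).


Formula: OEE = Availability * Performance * Quality / 10000
A * P = 84.4% * 95.3% / 100 = 80.43%
OEE = 80.43% * 98.0% / 100 = 78.8%

78.8%


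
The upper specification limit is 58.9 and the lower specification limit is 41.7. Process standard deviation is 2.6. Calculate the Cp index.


Cp = (58.9 - 41.7) / (6 * 2.6)

1.1


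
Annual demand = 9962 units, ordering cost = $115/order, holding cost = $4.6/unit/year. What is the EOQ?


Formula: EOQ = sqrt(2 * D * S / H)
Numerator: 2 * 9962 * 115 = 2291260
2DS/H = 2291260 / 4.6 = 498100.0
EOQ = sqrt(498100.0) = 705.8 units

705.8 units


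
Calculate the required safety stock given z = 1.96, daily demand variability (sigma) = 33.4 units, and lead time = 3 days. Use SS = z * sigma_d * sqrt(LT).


Formula: SS = z * sigma_d * sqrt(LT)
sqrt(LT) = sqrt(3) = 1.7321
SS = 1.96 * 33.4 * 1.7321
SS = 113.4 units

113.4 units


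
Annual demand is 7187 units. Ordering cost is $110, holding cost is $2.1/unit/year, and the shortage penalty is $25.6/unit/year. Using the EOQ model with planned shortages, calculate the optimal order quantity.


Formula: EOQ* = sqrt(2DS/H) * sqrt((H+P)/P)
Base EOQ = sqrt(2*7187*110/2.1) = 867.71 units
Correction = sqrt((2.1+25.6)/25.6) = 1.04021
EOQ* = 867.71 * 1.04021 = 902.6 units

902.6 units


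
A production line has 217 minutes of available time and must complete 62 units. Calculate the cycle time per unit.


Formula: CT = Available Time / Number of Units
CT = 217 min / 62 units
CT = 3.5 min/unit

3.5 min/unit


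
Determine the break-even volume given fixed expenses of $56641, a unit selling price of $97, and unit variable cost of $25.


Formula: BEQ = Fixed Costs / (Price - Variable Cost)
Contribution margin = $97 - $25 = $72/unit
BEQ = ceil($56641 / $72/unit) = ceil(786.68) = 787 units

787 units


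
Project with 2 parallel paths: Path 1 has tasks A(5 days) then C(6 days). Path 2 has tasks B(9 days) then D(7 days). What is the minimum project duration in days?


Path 1 = 5 + 6 = 11 days
Path 2 = 9 + 7 = 16 days
Duration = max(11, 16) = 16 days

16 days


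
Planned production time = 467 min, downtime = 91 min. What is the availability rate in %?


Formula: Availability = (Planned Time - Downtime) / Planned Time * 100
Uptime = 467 - 91 = 376 min
Availability = 376 / 467 * 100 = 80.5%

80.5%


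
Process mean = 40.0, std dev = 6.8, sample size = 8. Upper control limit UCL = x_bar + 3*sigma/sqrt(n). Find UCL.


UCL = 40.0 + 3 * 6.8 / sqrt(8)

47.21


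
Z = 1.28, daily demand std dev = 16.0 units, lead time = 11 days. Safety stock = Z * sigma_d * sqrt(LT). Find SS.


Formula: SS = z * sigma_d * sqrt(LT)
sqrt(LT) = sqrt(11) = 3.3166
SS = 1.28 * 16.0 * 3.3166
SS = 67.9 units

67.9 units


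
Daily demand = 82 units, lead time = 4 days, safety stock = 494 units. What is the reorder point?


Formula: ROP = (Daily Demand * Lead Time) + Safety Stock
Demand during lead time = 82 * 4 = 328 units
ROP = 328 + 494 = 822 units

822 units


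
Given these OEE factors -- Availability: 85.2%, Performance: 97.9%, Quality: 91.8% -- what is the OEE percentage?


Formula: OEE = Availability * Performance * Quality / 10000
A * P = 85.2% * 97.9% / 100 = 83.41%
OEE = 83.41% * 91.8% / 100 = 76.6%

76.6%


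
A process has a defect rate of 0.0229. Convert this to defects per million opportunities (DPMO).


DPMO = defect_rate * 1000000 = 0.0229 * 1000000

22900


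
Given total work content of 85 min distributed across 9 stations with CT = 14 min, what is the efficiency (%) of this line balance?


Formula: Efficiency = Sum of Task Times / (N_stations * CT) * 100
Total station capacity = 9 stations * 14 min = 126 min
Efficiency = 85 / 126 * 100 = 67.5%

67.5%


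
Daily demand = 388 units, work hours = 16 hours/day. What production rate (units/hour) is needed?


Formula: Production Rate = Daily Demand / Available Hours
Rate = 388 units/day / 16 hours/day
Rate = 24.3 units/hour

24.3 units/hour


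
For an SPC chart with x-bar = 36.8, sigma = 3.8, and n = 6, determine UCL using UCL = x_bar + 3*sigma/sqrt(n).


UCL = 36.8 + 3 * 3.8 / sqrt(6)

41.45


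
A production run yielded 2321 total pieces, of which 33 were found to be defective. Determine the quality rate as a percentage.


Formula: Quality Rate = Good Pieces / Total Pieces * 100
Good pieces = 2321 - 33 = 2288
QR = 2288 / 2321 * 100 = 98.6%

98.6%


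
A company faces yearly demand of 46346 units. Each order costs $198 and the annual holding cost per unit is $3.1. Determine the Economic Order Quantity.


Formula: EOQ = sqrt(2 * D * S / H)
Numerator: 2 * 46346 * 198 = 18353016
2DS/H = 18353016 / 3.1 = 5920327.7
EOQ = sqrt(5920327.7) = 2433.2 units

2433.2 units


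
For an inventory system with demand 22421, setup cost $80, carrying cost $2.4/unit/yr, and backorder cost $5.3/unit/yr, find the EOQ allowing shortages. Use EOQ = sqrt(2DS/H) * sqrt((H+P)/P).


Formula: EOQ* = sqrt(2DS/H) * sqrt((H+P)/P)
Base EOQ = sqrt(2*22421*80/2.4) = 1222.59 units
Correction = sqrt((2.4+5.3)/5.3) = 1.20533
EOQ* = 1222.59 * 1.20533 = 1473.6 units

1473.6 units


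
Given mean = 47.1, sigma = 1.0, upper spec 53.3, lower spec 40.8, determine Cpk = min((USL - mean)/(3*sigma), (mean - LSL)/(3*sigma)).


Cpu = (53.3 - 47.1) / (3 * 1.0) = 2.07
Cpl = (47.1 - 40.8) / (3 * 1.0) = 2.1
Cpk = min(2.07, 2.1) = 2.07

2.07


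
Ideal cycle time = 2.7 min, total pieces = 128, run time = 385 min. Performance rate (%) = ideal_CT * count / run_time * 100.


Formula: Performance = (Ideal CT * Total Count) / Run Time * 100
Ideal output time = 2.7 * 128 = 345.6 min
Performance = 345.6 / 385 * 100 = 89.8%

89.8%


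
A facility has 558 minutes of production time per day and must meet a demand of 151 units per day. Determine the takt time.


Formula: Takt Time = Available Production Time / Customer Demand
Takt = 558 min/day / 151 units/day
Takt = 3.7 min/unit

3.7 min/unit


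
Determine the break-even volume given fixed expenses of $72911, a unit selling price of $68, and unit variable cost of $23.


Formula: BEQ = Fixed Costs / (Price - Variable Cost)
Contribution margin = $68 - $23 = $45/unit
BEQ = ceil($72911 / $45/unit) = ceil(1620.24) = 1621 units

1621 units


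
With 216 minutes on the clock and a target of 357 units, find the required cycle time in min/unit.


Formula: CT = Available Time / Number of Units
CT = 216 min / 357 units
CT = 0.61 min/unit

0.61 min/unit


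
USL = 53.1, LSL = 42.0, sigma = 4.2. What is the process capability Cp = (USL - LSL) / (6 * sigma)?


Cp = (53.1 - 42.0) / (6 * 4.2)

0.44


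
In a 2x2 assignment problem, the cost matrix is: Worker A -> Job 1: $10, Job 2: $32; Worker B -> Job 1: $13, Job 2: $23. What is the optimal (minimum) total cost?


Option 1: A->1 + B->2 = $10 + $23 = $33
Option 2: A->2 + B->1 = $32 + $13 = $45
Min cost = min($33, $45) = $33

$33


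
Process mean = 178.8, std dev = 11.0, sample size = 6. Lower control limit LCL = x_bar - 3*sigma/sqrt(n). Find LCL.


LCL = 178.8 - 3 * 11.0 / sqrt(6)

165.33


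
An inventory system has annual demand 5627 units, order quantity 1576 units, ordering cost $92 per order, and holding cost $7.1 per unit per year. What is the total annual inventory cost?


TC = 5627/1576 * 92 + 1576/2 * 7.1

$5923.28


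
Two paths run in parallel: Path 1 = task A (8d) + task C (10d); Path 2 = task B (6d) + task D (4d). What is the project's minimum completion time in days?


Path 1 = 8 + 10 = 18 days
Path 2 = 6 + 4 = 10 days
Duration = max(18, 10) = 18 days

18 days


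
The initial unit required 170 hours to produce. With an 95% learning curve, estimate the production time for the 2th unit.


Formula: T_n = T_1 * (learning_rate)^(log2(n)) where learning_rate = rate/100
Doublings = log2(2) = 1
T_n = 170 * 0.95^1
T_n = 170 * 0.95 = 161.5 hours

161.5 hours


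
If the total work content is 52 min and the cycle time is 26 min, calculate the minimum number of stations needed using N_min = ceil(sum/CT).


Formula: N_min = ceil(Sum of Task Times / Cycle Time)
N_min = ceil(52 min / 26 min) = ceil(2.0)
N_min = 2 stations

2


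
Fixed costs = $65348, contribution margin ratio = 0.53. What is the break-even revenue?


Formula: BER = Fixed Costs / Contribution Margin Ratio
BER = $65348 / 0.53
BER = $123298.11 (to the nearest cent)

$123298.11


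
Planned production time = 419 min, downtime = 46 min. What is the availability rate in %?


Formula: Availability = (Planned Time - Downtime) / Planned Time * 100
Uptime = 419 - 46 = 373 min
Availability = 373 / 419 * 100 = 89.0%

89.0%


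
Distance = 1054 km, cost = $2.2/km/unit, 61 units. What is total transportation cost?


TC = dist * cost * units = 1054 * 2.2 * 61 = $141446.80

$141446.80


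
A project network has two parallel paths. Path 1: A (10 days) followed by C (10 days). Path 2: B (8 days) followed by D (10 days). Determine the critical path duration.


Path 1 = 10 + 10 = 20 days
Path 2 = 8 + 10 = 18 days
Duration = max(20, 18) = 20 days

20 days


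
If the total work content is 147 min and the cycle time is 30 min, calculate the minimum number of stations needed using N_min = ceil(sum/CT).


Formula: N_min = ceil(Sum of Task Times / Cycle Time)
N_min = ceil(147 min / 30 min) = ceil(4.9)
N_min = 5 stations

5


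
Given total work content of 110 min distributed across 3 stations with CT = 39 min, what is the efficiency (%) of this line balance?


Formula: Efficiency = Sum of Task Times / (N_stations * CT) * 100
Total station capacity = 3 stations * 39 min = 117 min
Efficiency = 110 / 117 * 100 = 94.0%

94.0%


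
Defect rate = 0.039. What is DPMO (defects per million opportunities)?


DPMO = defect_rate * 1000000 = 0.039 * 1000000

39000


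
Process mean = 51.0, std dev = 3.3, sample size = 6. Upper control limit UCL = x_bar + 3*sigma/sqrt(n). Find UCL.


UCL = 51.0 + 3 * 3.3 / sqrt(6)

55.04


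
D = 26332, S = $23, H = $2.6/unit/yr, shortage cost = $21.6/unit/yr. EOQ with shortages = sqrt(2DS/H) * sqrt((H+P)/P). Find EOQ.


Formula: EOQ* = sqrt(2DS/H) * sqrt((H+P)/P)
Base EOQ = sqrt(2*26332*23/2.6) = 682.55 units
Correction = sqrt((2.6+21.6)/21.6) = 1.05848
EOQ* = 682.55 * 1.05848 = 722.5 units

722.5 units


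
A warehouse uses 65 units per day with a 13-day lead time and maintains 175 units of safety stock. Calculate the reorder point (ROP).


Formula: ROP = (Daily Demand * Lead Time) + Safety Stock
Demand during lead time = 65 * 13 = 845 units
ROP = 845 + 175 = 1020 units

1020 units


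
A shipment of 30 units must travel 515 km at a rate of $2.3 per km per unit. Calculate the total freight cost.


TC = dist * cost * units = 515 * 2.3 * 30 = $35535.00

$35535.00


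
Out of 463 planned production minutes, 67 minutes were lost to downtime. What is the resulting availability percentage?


Formula: Availability = (Planned Time - Downtime) / Planned Time * 100
Uptime = 463 - 67 = 396 min
Availability = 396 / 463 * 100 = 85.5%

85.5%


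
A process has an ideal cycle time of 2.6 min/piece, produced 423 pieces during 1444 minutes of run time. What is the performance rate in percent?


Formula: Performance = (Ideal CT * Total Count) / Run Time * 100
Ideal output time = 2.6 * 423 = 1099.8 min
Performance = 1099.8 / 1444 * 100 = 76.2%

76.2%


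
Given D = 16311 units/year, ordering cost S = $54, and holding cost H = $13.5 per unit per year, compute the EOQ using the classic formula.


Formula: EOQ = sqrt(2 * D * S / H)
Numerator: 2 * 16311 * 54 = 1761588
2DS/H = 1761588 / 13.5 = 130488.0
EOQ = sqrt(130488.0) = 361.2 units

361.2 units


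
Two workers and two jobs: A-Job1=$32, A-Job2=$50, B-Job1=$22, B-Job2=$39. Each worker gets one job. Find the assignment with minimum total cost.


Option 1: A->1 + B->2 = $32 + $39 = $71
Option 2: A->2 + B->1 = $50 + $22 = $72
Min cost = min($71, $72) = $71

$71


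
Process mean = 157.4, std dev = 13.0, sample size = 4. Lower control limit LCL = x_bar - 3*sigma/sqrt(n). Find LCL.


LCL = 157.4 - 3 * 13.0 / sqrt(4)

137.9


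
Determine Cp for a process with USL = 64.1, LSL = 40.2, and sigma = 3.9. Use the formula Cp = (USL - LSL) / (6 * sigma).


Cp = (64.1 - 40.2) / (6 * 3.9)

1.02


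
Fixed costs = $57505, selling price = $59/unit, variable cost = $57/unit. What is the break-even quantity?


Formula: BEQ = Fixed Costs / (Price - Variable Cost)
Contribution margin = $59 - $57 = $2/unit
BEQ = ceil($57505 / $2/unit) = ceil(28752.5) = 28753 units

28753 units


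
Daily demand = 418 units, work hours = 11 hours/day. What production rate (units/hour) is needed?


Formula: Production Rate = Daily Demand / Available Hours
Rate = 418 units/day / 11 hours/day
Rate = 38.0 units/hour

38.0 units/hour


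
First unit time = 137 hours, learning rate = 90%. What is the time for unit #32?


Formula: T_n = T_1 * (learning_rate)^(log2(n)) where learning_rate = rate/100
Doublings = log2(32) = 5
T_n = 137 * 0.9^5
T_n = 137 * 0.5905 = 80.9 hours

80.9 hours


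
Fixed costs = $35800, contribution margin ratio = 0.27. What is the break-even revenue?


Formula: BER = Fixed Costs / Contribution Margin Ratio
BER = $35800 / 0.27
BER = $132592.59 (to the nearest cent)

$132592.59


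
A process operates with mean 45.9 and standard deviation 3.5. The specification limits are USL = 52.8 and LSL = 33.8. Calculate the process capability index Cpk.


Cpu = (52.8 - 45.9) / (3 * 3.5) = 0.66
Cpl = (45.9 - 33.8) / (3 * 3.5) = 1.15
Cpk = min(0.66, 1.15) = 0.66

0.66


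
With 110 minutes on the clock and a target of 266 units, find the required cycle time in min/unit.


Formula: CT = Available Time / Number of Units
CT = 110 min / 266 units
CT = 0.41 min/unit

0.41 min/unit


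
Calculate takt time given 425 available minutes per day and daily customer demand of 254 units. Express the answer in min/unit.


Formula: Takt Time = Available Production Time / Customer Demand
Takt = 425 min/day / 254 units/day
Takt = 1.67 min/unit

1.67 min/unit


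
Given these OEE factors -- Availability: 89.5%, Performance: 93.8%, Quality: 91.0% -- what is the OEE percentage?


Formula: OEE = Availability * Performance * Quality / 10000
A * P = 89.5% * 93.8% / 100 = 83.95%
OEE = 83.95% * 91.0% / 100 = 76.4%

76.4%


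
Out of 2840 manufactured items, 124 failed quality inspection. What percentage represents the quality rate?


Formula: Quality Rate = Good Pieces / Total Pieces * 100
Good pieces = 2840 - 124 = 2716
QR = 2716 / 2840 * 100 = 95.6%

95.6%


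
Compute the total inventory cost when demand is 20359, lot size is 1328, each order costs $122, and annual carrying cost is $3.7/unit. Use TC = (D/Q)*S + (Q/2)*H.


TC = 20359/1328 * 122 + 1328/2 * 3.7

$4327.13


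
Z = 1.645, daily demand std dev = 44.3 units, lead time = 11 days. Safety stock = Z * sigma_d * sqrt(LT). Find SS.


Formula: SS = z * sigma_d * sqrt(LT)
sqrt(LT) = sqrt(11) = 3.3166
SS = 1.645 * 44.3 * 3.3166
SS = 241.7 units

241.7 units


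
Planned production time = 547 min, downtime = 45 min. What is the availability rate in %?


Formula: Availability = (Planned Time - Downtime) / Planned Time * 100
Uptime = 547 - 45 = 502 min
Availability = 502 / 547 * 100 = 91.8%

91.8%


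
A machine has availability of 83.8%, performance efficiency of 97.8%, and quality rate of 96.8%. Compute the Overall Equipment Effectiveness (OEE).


Formula: OEE = Availability * Performance * Quality / 10000
A * P = 83.8% * 97.8% / 100 = 81.96%
OEE = 81.96% * 96.8% / 100 = 79.3%

79.3%


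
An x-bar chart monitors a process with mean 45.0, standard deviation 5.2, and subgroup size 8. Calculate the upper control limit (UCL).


UCL = 45.0 + 3 * 5.2 / sqrt(8)

50.52


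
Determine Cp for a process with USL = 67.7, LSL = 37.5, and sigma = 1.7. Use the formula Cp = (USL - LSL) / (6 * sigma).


Cp = (67.7 - 37.5) / (6 * 1.7)

2.96


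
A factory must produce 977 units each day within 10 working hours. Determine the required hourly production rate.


Formula: Production Rate = Daily Demand / Available Hours
Rate = 977 units/day / 10 hours/day
Rate = 97.7 units/hour

97.7 units/hour


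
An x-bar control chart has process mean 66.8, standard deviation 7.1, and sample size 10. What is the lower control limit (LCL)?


LCL = 66.8 - 3 * 7.1 / sqrt(10)

60.06


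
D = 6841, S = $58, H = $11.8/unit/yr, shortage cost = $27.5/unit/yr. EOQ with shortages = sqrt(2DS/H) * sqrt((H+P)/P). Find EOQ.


Formula: EOQ* = sqrt(2DS/H) * sqrt((H+P)/P)
Base EOQ = sqrt(2*6841*58/11.8) = 259.33 units
Correction = sqrt((11.8+27.5)/27.5) = 1.19545
EOQ* = 259.33 * 1.19545 = 310.0 units

310.0 units


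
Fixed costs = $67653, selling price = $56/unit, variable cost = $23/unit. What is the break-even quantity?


Formula: BEQ = Fixed Costs / (Price - Variable Cost)
Contribution margin = $56 - $23 = $33/unit
BEQ = ceil($67653 / $33/unit) = ceil(2050.09) = 2051 units

2051 units


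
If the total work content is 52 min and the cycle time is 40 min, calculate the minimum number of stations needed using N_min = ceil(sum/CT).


Formula: N_min = ceil(Sum of Task Times / Cycle Time)
N_min = ceil(52 min / 40 min) = ceil(1.3)
N_min = 2 stations

2


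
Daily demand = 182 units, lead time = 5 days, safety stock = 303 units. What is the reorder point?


Formula: ROP = (Daily Demand * Lead Time) + Safety Stock
Demand during lead time = 182 * 5 = 910 units
ROP = 910 + 303 = 1213 units

1213 units


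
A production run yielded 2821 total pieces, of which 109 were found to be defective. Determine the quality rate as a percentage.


Formula: Quality Rate = Good Pieces / Total Pieces * 100
Good pieces = 2821 - 109 = 2712
QR = 2712 / 2821 * 100 = 96.1%

96.1%


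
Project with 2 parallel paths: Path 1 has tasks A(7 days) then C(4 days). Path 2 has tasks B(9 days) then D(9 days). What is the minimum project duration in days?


Path 1 = 7 + 4 = 11 days
Path 2 = 9 + 9 = 18 days
Duration = max(11, 18) = 18 days

18 days


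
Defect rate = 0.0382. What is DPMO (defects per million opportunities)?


DPMO = defect_rate * 1000000 = 0.0382 * 1000000

38200


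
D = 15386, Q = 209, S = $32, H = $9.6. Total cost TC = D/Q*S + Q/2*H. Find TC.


TC = 15386/209 * 32 + 209/2 * 9.6

$3358.95


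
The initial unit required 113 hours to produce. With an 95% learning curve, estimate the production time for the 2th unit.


Formula: T_n = T_1 * (learning_rate)^(log2(n)) where learning_rate = rate/100
Doublings = log2(2) = 1
T_n = 113 * 0.95^1
T_n = 113 * 0.95 = 107.4 hours

107.4 hours


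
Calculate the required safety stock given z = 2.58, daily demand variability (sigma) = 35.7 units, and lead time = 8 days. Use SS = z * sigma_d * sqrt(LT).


Formula: SS = z * sigma_d * sqrt(LT)
sqrt(LT) = sqrt(8) = 2.8284
SS = 2.58 * 35.7 * 2.8284
SS = 260.5 units

260.5 units


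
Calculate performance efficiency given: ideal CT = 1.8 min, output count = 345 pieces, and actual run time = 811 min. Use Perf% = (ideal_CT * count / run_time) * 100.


Formula: Performance = (Ideal CT * Total Count) / Run Time * 100
Ideal output time = 1.8 * 345 = 621.0 min
Performance = 621.0 / 811 * 100 = 76.6%

76.6%


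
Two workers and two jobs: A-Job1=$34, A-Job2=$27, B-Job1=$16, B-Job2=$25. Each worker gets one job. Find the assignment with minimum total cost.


Option 1: A->1 + B->2 = $34 + $25 = $59
Option 2: A->2 + B->1 = $27 + $16 = $43
Min cost = min($59, $43) = $43

$43


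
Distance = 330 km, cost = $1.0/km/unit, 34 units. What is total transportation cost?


TC = dist * cost * units = 330 * 1.0 * 34 = $11220.00

$11220.00


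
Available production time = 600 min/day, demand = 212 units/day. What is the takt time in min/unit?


Formula: Takt Time = Available Production Time / Customer Demand
Takt = 600 min/day / 212 units/day
Takt = 2.83 min/unit

2.83 min/unit


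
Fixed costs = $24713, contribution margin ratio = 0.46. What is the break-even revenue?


Formula: BER = Fixed Costs / Contribution Margin Ratio
BER = $24713 / 0.46
BER = $53723.91 (to the nearest cent)

$53723.91


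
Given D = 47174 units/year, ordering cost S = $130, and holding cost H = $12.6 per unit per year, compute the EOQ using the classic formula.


Formula: EOQ = sqrt(2 * D * S / H)
Numerator: 2 * 47174 * 130 = 12265240
2DS/H = 12265240 / 12.6 = 973431.7
EOQ = sqrt(973431.7) = 986.6 units

986.6 units


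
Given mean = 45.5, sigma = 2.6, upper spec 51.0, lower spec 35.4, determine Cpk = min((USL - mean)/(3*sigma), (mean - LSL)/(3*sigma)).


Cpu = (51.0 - 45.5) / (3 * 2.6) = 0.71
Cpl = (45.5 - 35.4) / (3 * 2.6) = 1.29
Cpk = min(0.71, 1.29) = 0.71

0.71


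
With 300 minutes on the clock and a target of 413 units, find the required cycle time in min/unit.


Formula: CT = Available Time / Number of Units
CT = 300 min / 413 units
CT = 0.73 min/unit

0.73 min/unit


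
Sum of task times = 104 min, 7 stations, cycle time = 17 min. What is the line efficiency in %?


Formula: Efficiency = Sum of Task Times / (N_stations * CT) * 100
Total station capacity = 7 stations * 17 min = 119 min
Efficiency = 104 / 119 * 100 = 87.4%

87.4%


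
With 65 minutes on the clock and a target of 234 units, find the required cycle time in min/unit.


Formula: CT = Available Time / Number of Units
CT = 65 min / 234 units
CT = 0.28 min/unit

0.28 min/unit


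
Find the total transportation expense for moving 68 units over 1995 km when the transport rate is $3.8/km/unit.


TC = dist * cost * units = 1995 * 3.8 * 68 = $515508.00

$515508.00


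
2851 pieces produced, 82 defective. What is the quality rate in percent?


Formula: Quality Rate = Good Pieces / Total Pieces * 100
Good pieces = 2851 - 82 = 2769
QR = 2769 / 2851 * 100 = 97.1%

97.1%


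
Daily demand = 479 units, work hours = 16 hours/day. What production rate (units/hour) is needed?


Formula: Production Rate = Daily Demand / Available Hours
Rate = 479 units/day / 16 hours/day
Rate = 29.9 units/hour

29.9 units/hour


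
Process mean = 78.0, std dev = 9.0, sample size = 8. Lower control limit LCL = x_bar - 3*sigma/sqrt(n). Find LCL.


LCL = 78.0 - 3 * 9.0 / sqrt(8)

68.45


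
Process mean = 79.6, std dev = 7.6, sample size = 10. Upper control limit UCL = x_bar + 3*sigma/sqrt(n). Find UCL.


UCL = 79.6 + 3 * 7.6 / sqrt(10)

86.81


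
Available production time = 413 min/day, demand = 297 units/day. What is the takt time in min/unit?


Formula: Takt Time = Available Production Time / Customer Demand
Takt = 413 min/day / 297 units/day
Takt = 1.39 min/unit

1.39 min/unit


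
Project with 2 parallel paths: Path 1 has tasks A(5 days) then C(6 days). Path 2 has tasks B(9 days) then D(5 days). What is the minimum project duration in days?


Path 1 = 5 + 6 = 11 days
Path 2 = 9 + 5 = 14 days
Duration = max(11, 14) = 14 days

14 days


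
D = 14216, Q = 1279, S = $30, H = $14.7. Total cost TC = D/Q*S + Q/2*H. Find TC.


TC = 14216/1279 * 30 + 1279/2 * 14.7

$9734.10


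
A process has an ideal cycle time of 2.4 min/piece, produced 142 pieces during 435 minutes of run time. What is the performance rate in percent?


Formula: Performance = (Ideal CT * Total Count) / Run Time * 100
Ideal output time = 2.4 * 142 = 340.8 min
Performance = 340.8 / 435 * 100 = 78.3%

78.3%
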